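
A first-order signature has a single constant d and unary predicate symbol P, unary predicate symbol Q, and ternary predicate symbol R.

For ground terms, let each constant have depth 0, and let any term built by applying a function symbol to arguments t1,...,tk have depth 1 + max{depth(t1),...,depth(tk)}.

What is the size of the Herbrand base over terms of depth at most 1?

First count ground terms of depth ≤ 1.
With no function symbols every ground term is a constant, so there is exactly 1 ground term at every depth bound.
N_0 = 1
N_1 = 1
Explicitly: d.
So |H| = 1.
A ground atom is a predicate applied to a tuple of terms from H, so the count is the sum over predicates of |H|^arity:
  P: 1;  Q: 1;  R: 1^3 = 1
Total ground atoms: 1 + 1 + 1 = 3.

3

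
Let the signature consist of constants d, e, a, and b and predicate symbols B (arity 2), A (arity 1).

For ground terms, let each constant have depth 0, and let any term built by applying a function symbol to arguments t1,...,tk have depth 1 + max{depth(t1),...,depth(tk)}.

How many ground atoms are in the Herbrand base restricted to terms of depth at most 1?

First count ground terms of depth ≤ 1.
With no function symbols every ground term is a constant, so there are exactly 4 ground terms at every depth bound.
N_0 = 4
N_1 = 4
Explicitly: d, e, a, b.
So |H| = 4.
For each predicate symbol, the number of ground atoms is |H| raised to its arity; summing:
  B: 4^2 = 16;  A: 4
Total ground atoms: 16 + 4 = 20.

20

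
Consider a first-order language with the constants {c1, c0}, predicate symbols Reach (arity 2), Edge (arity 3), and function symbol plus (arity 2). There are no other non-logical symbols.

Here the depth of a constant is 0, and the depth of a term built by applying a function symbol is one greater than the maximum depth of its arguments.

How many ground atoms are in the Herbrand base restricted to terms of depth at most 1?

First count ground terms of depth ≤ 1.
Write N_k for the number of ground terms of depth ≤ k. A term of depth ≤ k is either a constant or a function symbol applied to arguments of depth ≤ k−1, so N_k = 2 + N_{k-1}^2.
N_0 = 2
N_1 = 2 + 2^2 = 6
So |H| = 6.
Ground atoms are formed by filling each argument slot of a predicate with a term from H, so an r-ary predicate gives |H|^r atoms:
  Reach: 6^2 = 36;  Edge: 6^3 = 216
Total ground atoms: 36 + 216 = 252.

252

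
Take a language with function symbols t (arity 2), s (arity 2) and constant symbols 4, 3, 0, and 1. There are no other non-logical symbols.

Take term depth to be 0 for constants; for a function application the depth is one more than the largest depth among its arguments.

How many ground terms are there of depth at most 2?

Count level by level. With function symbols t/2, s/2, the terms of depth ≤ k are the 4 constants together with each function applied to depth-≤(k−1) tuples, so N_k = 4 + N_{k-1}^2 + N_{k-1}^2.
N_0 = 4
N_1 = 4 + 4^2 + 4^2 = 36
N_2 = 4 + 36^2 + 36^2 = 2596

2596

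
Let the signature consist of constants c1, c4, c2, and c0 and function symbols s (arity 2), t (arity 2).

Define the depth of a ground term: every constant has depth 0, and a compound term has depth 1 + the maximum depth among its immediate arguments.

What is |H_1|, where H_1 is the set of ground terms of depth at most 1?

36

Let N_k count ground terms of depth at most k. Each non-constant term of depth ≤ k is some function symbol applied to depth-≤(k−1) arguments, giving N_k = 4 + N_{k-1}^2 + N_{k-1}^2.
N_0 = 4
N_1 = 4 + 4^2 + 4^2 = 36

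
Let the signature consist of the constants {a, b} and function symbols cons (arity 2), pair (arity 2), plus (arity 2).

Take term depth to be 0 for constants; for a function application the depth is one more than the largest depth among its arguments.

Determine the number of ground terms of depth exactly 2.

576

Let N_k = |{terms of depth ≤ k}|. Then N_0 = 2 and N_k = 2 + N_{k-1}^2 + N_{k-1}^2 + N_{k-1}^2 for k ≥ 1 (one summand per function symbol, arity giving the exponent).
N_0 = 2
N_1 = 2 + 2^2 + 2^2 + 2^2 = 14
N_2 = 2 + 14^2 + 14^2 + 14^2 = 590
Terms of depth exactly 2: N_2 − N_1 = 590 − 14 = 576.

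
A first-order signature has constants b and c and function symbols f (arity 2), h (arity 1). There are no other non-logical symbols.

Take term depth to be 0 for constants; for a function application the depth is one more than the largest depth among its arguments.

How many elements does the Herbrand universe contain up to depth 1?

Let N_k count ground terms of depth at most k. Each non-constant term of depth ≤ k is some function symbol applied to depth-≤(k−1) arguments, giving N_k = 2 + N_{k-1}^2 + N_{k-1}.
N_0 = 2
N_1 = 2 + 2^2 + 2 = 8
Explicitly: b, c, f(b, b), f(b, c), f(c, b), f(c, c), h(b), h(c).

8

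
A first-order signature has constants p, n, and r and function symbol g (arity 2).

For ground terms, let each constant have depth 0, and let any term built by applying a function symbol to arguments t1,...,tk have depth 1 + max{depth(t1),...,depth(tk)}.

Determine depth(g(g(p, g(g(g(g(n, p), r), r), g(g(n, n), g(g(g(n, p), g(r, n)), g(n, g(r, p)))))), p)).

depth(g(n, p)) = 1 + max(0, 0) = 1
depth(g(g(n, p), r)) = 1 + max(1, 0) = 2
depth(g(g(g(n, p), r), r)) = 1 + max(2, 0) = 3
depth(g(n, n)) = 1 + max(0, 0) = 1
depth(g(r, n)) = 1 + max(0, 0) = 1
depth(g(g(n, p), g(r, n))) = 1 + max(1, 1) = 2
depth(g(r, p)) = 1 + max(0, 0) = 1
depth(g(n, g(r, p))) = 1 + max(0, 1) = 2
depth(g(g(g(n, p), g(r, n)), g(n, g(r, p)))) = 1 + max(2, 2) = 3
depth(g(g(n, n), g(g(g(n, p), g(r, n)), g(n, g(r, p))))) = 1 + max(1, 3) = 4
depth(g(g(g(g(n, p), r), r), g(g(n, n), g(g(g(n, p), g(r, n)), g(n, g(r, p)))))) = 1 + max(3, 4) = 5
depth(g(p, g(g(g(g(n, p), r), r), g(g(n, n), g(g(g(n, p), g(r, n)), g(n, g(r, p))))))) = 1 + max(0, 5) = 6
depth(g(g(p, g(g(g(g(n, p), r), r), g(g(n, n), g(g(g(n, p), g(r, n)), g(n, g(r, p)))))), p)) = 1 + max(6, 0) = 7

7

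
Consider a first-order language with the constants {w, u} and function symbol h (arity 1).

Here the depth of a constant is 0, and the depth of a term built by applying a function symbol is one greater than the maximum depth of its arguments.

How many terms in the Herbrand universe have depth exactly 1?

2

Write N_k for the number of ground terms of depth ≤ k. A term of depth ≤ k is either a constant or a function symbol applied to arguments of depth ≤ k−1, so N_k = 2 + N_{k-1}.
N_0 = 2
N_1 = 2 + 2 = 4
Terms of depth exactly 1: N_1 − N_0 = 4 − 2 = 2.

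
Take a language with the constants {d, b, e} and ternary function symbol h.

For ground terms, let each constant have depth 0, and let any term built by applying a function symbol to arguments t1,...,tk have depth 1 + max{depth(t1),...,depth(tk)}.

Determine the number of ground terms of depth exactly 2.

Let N_k = |{terms of depth ≤ k}|. Then N_0 = 3 and N_k = 3 + N_{k-1}^3 for k ≥ 1 (one summand per function symbol, arity giving the exponent).
N_0 = 3
N_1 = 3 + 3^3 = 30
N_2 = 3 + 30^3 = 27003
Terms of depth exactly 2: N_2 − N_1 = 27003 − 30 = 26973.

26973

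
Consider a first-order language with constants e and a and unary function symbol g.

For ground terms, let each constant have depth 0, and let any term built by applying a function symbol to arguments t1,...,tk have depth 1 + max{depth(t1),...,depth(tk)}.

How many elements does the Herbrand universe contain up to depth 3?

Let N_k count ground terms of depth at most k. Each non-constant term of depth ≤ k is some function symbol applied to depth-≤(k−1) arguments, giving N_k = 2 + N_{k-1}.
N_0 = 2
N_1 = 2 + 2 = 4
N_2 = 2 + 4 = 6
N_3 = 2 + 6 = 8
Explicitly: e, a, g(e), g(a), g(g(e)), g(g(a)), g(g(g(e))), g(g(g(a))).

8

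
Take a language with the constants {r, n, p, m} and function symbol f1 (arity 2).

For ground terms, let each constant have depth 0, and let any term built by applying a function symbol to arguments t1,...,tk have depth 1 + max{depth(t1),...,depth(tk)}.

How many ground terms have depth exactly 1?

Let N_k count ground terms of depth at most k. Each non-constant term of depth ≤ k is some function symbol applied to depth-≤(k−1) arguments, giving N_k = 4 + N_{k-1}^2.
N_0 = 4
N_1 = 4 + 4^2 = 20
Terms of depth exactly 1: N_1 − N_0 = 20 − 4 = 16.

16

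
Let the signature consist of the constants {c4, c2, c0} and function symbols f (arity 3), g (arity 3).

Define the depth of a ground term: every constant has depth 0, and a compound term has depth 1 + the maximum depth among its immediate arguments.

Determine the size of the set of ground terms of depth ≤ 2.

Count level by level. With function symbols f/3, g/3, the terms of depth ≤ k are the 3 constants together with each function applied to depth-≤(k−1) tuples, so N_k = 3 + N_{k-1}^3 + N_{k-1}^3.
N_0 = 3
N_1 = 3 + 3^3 + 3^3 = 57
N_2 = 3 + 57^3 + 57^3 = 370389

370389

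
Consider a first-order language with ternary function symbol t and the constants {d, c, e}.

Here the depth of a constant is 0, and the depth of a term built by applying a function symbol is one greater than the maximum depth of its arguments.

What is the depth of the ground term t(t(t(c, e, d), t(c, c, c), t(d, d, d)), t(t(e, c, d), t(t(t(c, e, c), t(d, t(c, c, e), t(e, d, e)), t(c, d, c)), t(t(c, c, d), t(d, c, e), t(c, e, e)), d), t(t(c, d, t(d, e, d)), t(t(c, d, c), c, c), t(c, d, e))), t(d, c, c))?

depth(t(c, e, d)) = 1 + max(0, 0, 0) = 1
depth(t(c, c, c)) = 1 + max(0, 0, 0) = 1
depth(t(d, d, d)) = 1 + max(0, 0, 0) = 1
depth(t(t(c, e, d), t(c, c, c), t(d, d, d))) = 1 + max(1, 1, 1) = 2
depth(t(e, c, d)) = 1 + max(0, 0, 0) = 1
depth(t(c, e, c)) = 1 + max(0, 0, 0) = 1
depth(t(c, c, e)) = 1 + max(0, 0, 0) = 1
depth(t(e, d, e)) = 1 + max(0, 0, 0) = 1
depth(t(d, t(c, c, e), t(e, d, e))) = 1 + max(0, 1, 1) = 2
depth(t(c, d, c)) = 1 + max(0, 0, 0) = 1
depth(t(t(c, e, c), t(d, t(c, c, e), t(e, d, e)), t(c, d, c))) = 1 + max(1, 2, 1) = 3
depth(t(c, c, d)) = 1 + max(0, 0, 0) = 1
depth(t(d, c, e)) = 1 + max(0, 0, 0) = 1
depth(t(c, e, e)) = 1 + max(0, 0, 0) = 1
depth(t(t(c, c, d), t(d, c, e), t(c, e, e))) = 1 + max(1, 1, 1) = 2
depth(t(t(t(c, e, c), t(d, t(c, c, e), t(e, d, e)), t(c, d, c)), t(t(c, c, d), t(d, c, e), t(c, e, e)), d)) = 1 + max(3, 2, 0) = 4
depth(t(d, e, d)) = 1 + max(0, 0, 0) = 1
depth(t(c, d, t(d, e, d))) = 1 + max(0, 0, 1) = 2
depth(t(t(c, d, c), c, c)) = 1 + max(1, 0, 0) = 2
depth(t(c, d, e)) = 1 + max(0, 0, 0) = 1
depth(t(t(c, d, t(d, e, d)), t(t(c, d, c), c, c), t(c, d, e))) = 1 + max(2, 2, 1) = 3
depth(t(t(e, c, d), t(t(t(c, e, c), t(d, t(c, c, e), t(e, d, e)), t(c, d, c)), t(t(c, c, d), t(d, c, e), t(c, e, e)), d), t(t(c, d, t(d, e, d)), t(t(c, d, c), c, c), t(c, d, e)))) = 1 + max(1, 4, 3) = 5
depth(t(d, c, c)) = 1 + max(0, 0, 0) = 1
depth(t(t(t(c, e, d), t(c, c, c), t(d, d, d)), t(t(e, c, d), t(t(t(c, e, c), t(d, t(c, c, e), t(e, d, e)), t(c, d, c)), t(t(c, c, d), t(d, c, e), t(c, e, e)), d), t(t(c, d, t(d, e, d)), t(t(c, d, c), c, c), t(c, d, e))), t(d, c, c))) = 1 + max(2, 5, 1) = 6

6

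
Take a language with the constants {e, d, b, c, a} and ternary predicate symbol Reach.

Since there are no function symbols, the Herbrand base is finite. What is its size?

With no function symbols, the Herbrand universe is just the 5 constants.
Ground atoms per predicate: Reach: 5^3 = 125.
Herbrand base size = 125 = 125.

125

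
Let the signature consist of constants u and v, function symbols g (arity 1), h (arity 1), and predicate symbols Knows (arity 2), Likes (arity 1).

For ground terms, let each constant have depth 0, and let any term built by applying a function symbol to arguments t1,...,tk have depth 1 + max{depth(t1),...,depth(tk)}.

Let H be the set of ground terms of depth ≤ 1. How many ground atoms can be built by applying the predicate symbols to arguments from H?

42

First count ground terms of depth ≤ 1.
If N_k denotes the number of depth-≤k ground terms, the 2 constants give N_0 = 2, and each function symbol of arity r contributes N_{k-1}^r new terms at level k: N_k = 2 + N_{k-1} + N_{k-1}.
N_0 = 2
N_1 = 2 + 2 + 2 = 6
Explicitly: u, v, g(u), g(v), h(u), h(v).
So |H| = 6.
Each predicate of arity r yields |H|^r ground atoms (one per choice of an r-tuple from H):
  Knows: 6^2 = 36;  Likes: 6
Total ground atoms: 36 + 6 = 42.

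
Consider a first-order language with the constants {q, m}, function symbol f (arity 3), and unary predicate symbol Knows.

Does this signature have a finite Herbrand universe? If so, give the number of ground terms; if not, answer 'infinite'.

The signature has at least one function symbol (f, arity 3) and at least one constant (q).
Iterating f gives infinitely many distinct ground terms: q, f(q, q, q), f(f(q, q, q), f(q, q, q), f(q, q, q)), ...
So the Herbrand universe is infinite.

infinite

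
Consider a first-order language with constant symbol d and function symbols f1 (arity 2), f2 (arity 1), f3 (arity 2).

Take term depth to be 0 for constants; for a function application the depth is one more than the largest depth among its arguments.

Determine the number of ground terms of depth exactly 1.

Write N_k for the number of ground terms of depth ≤ k. A term of depth ≤ k is either a constant or a function symbol applied to arguments of depth ≤ k−1, so N_k = 1 + N_{k-1}^2 + N_{k-1} + N_{k-1}^2.
N_0 = 1
N_1 = 1 + 1^2 + 1 + 1^2 = 4
Terms of depth exactly 1: N_1 − N_0 = 4 − 1 = 3.

3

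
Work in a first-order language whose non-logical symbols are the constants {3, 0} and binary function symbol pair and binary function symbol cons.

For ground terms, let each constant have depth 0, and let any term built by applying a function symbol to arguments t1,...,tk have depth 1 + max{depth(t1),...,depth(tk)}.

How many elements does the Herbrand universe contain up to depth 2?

Write N_k for the number of ground terms of depth ≤ k. A term of depth ≤ k is either a constant or a function symbol applied to arguments of depth ≤ k−1, so N_k = 2 + N_{k-1}^2 + N_{k-1}^2.
N_0 = 2
N_1 = 2 + 2^2 + 2^2 = 10
N_2 = 2 + 10^2 + 10^2 = 202

202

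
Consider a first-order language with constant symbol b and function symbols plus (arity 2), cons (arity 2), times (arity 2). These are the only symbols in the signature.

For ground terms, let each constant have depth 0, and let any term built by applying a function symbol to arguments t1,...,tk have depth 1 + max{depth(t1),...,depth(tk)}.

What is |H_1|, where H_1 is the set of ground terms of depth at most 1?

Write N_k for the number of ground terms of depth ≤ k. A term of depth ≤ k is either a constant or a function symbol applied to arguments of depth ≤ k−1, so N_k = 1 + N_{k-1}^2 + N_{k-1}^2 + N_{k-1}^2.
N_0 = 1
N_1 = 1 + 1^2 + 1^2 + 1^2 = 4
Explicitly: b, plus(b, b), cons(b, b), times(b, b).

4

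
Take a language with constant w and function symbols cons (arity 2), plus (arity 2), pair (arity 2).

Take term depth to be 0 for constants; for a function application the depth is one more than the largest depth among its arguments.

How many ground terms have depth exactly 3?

Count level by level. With function symbols cons/2, plus/2, pair/2, the terms of depth ≤ k are the 1 constant together with each function applied to depth-≤(k−1) tuples, so N_k = 1 + N_{k-1}^2 + N_{k-1}^2 + N_{k-1}^2.
N_0 = 1
N_1 = 1 + 1^2 + 1^2 + 1^2 = 4
N_2 = 1 + 4^2 + 4^2 + 4^2 = 49
N_3 = 1 + 49^2 + 49^2 + 49^2 = 7204
Terms of depth exactly 3: N_3 − N_2 = 7204 − 49 = 7155.

7155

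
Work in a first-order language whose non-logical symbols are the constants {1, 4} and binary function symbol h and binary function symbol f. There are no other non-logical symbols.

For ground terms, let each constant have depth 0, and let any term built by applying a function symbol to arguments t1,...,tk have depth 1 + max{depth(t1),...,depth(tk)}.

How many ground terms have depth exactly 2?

Let N_k = |{terms of depth ≤ k}|. Then N_0 = 2 and N_k = 2 + N_{k-1}^2 + N_{k-1}^2 for k ≥ 1 (one summand per function symbol, arity giving the exponent).
N_0 = 2
N_1 = 2 + 2^2 + 2^2 = 10
N_2 = 2 + 10^2 + 10^2 = 202
Terms of depth exactly 2: N_2 − N_1 = 202 − 10 = 192.

192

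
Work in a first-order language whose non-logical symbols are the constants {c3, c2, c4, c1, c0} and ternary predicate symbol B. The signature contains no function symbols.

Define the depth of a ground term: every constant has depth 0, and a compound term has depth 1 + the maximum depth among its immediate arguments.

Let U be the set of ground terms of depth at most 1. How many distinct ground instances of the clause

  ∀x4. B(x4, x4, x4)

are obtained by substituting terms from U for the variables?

5

Ground terms of depth ≤ 1:
  With no function symbols every ground term is a constant, so there are exactly 5 ground terms at every depth bound.
  N_0 = 5
  N_1 = 5
  Explicitly: c3, c2, c4, c1, c0.
So there are 5 ground terms available for substitution.
The clause has 1 distinct variable (x4), which appears in the body. In the free term algebra distinct substitutions yield syntactically distinct ground instances.
Number of ground instances = 5.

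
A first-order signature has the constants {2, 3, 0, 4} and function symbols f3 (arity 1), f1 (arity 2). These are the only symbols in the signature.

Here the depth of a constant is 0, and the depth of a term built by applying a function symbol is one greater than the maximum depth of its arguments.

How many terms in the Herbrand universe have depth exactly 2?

580

Count level by level. With function symbols f3/1, f1/2, the terms of depth ≤ k are the 4 constants together with each function applied to depth-≤(k−1) tuples, so N_k = 4 + N_{k-1} + N_{k-1}^2.
N_0 = 4
N_1 = 4 + 4 + 4^2 = 24
N_2 = 4 + 24 + 24^2 = 604
Terms of depth exactly 2: N_2 − N_1 = 604 − 24 = 580.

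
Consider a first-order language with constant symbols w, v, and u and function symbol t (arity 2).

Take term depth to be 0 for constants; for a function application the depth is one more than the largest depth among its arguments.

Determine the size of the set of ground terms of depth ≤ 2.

147

If N_k denotes the number of depth-≤k ground terms, the 3 constants give N_0 = 3, and each function symbol of arity r contributes N_{k-1}^r new terms at level k: N_k = 3 + N_{k-1}^2.
N_0 = 3
N_1 = 3 + 3^2 = 12
N_2 = 3 + 12^2 = 147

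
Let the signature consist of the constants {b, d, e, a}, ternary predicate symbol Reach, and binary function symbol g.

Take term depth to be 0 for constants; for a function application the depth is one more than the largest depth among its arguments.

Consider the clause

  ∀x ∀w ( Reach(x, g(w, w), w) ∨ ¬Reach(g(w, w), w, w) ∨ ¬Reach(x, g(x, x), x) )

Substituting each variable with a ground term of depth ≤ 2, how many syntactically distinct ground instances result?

163216

Ground terms of depth ≤ 2:
  If N_k denotes the number of depth-≤k ground terms, the 4 constants give N_0 = 4, and each function symbol of arity r contributes N_{k-1}^r new terms at level k: N_k = 4 + N_{k-1}^2.
  N_0 = 4
  N_1 = 4 + 4^2 = 20
  N_2 = 4 + 20^2 = 404
So there are 404 ground terms available for substitution.
There are 2 variables to instantiate (x, w), each occurring in at least one literal, so different choices give different ground instances.
Number of ground instances = 404^2 = 163216.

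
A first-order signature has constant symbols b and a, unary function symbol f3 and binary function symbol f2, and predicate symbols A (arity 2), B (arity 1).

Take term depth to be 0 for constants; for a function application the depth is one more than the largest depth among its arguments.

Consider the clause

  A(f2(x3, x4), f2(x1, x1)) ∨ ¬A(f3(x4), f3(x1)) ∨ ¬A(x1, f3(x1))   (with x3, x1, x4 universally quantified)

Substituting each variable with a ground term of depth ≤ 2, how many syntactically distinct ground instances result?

Ground terms of depth ≤ 2:
  Let N_k count ground terms of depth at most k. Each non-constant term of depth ≤ k is some function symbol applied to depth-≤(k−1) arguments, giving N_k = 2 + N_{k-1} + N_{k-1}^2.
  N_0 = 2
  N_1 = 2 + 2 + 2^2 = 8
  N_2 = 2 + 8 + 8^2 = 74
So there are 74 ground terms available for substitution.
The clause has 3 distinct variables (x3, x1, x4), each appearing in the body. In the free term algebra distinct substitutions yield syntactically distinct ground instances.
Number of ground instances = 74^3 = 405224.

405224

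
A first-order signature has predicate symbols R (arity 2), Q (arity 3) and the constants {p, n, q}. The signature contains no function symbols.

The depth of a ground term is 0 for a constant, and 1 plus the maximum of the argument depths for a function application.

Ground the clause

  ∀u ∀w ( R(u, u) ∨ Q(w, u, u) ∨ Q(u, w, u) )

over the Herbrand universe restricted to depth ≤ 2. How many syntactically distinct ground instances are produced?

Ground terms of depth ≤ 2:
  With no function symbols every ground term is a constant, so there are exactly 3 ground terms at every depth bound.
  N_0 = 3
  N_1 = 3
  N_2 = 3
So there are 3 ground terms available for substitution.
The body mentions every one of the 2 quantified variables; since ground terms form a free algebra, no two substitutions collapse to the same formula.
Number of ground instances = 3^2 = 9.

9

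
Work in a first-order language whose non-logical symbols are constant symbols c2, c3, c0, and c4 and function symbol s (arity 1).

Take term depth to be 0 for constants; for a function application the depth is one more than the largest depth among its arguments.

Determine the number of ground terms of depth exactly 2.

If N_k denotes the number of depth-≤k ground terms, the 4 constants give N_0 = 4, and each function symbol of arity r contributes N_{k-1}^r new terms at level k: N_k = 4 + N_{k-1}.
N_0 = 4
N_1 = 4 + 4 = 8
N_2 = 4 + 8 = 12
Terms of depth exactly 2: N_2 − N_1 = 12 − 8 = 4.

4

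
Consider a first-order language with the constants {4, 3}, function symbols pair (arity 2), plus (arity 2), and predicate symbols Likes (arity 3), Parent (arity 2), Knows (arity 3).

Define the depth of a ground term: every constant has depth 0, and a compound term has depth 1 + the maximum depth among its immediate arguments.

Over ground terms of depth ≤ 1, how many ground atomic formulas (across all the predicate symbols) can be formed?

2100

First count ground terms of depth ≤ 1.
Let N_k = |{terms of depth ≤ k}|. Then N_0 = 2 and N_k = 2 + N_{k-1}^2 + N_{k-1}^2 for k ≥ 1 (one summand per function symbol, arity giving the exponent).
N_0 = 2
N_1 = 2 + 2^2 + 2^2 = 10
Explicitly: 4, 3, pair(4, 4), pair(4, 3), pair(3, 4), pair(3, 3), plus(4, 4), plus(4, 3), plus(3, 4), plus(3, 3).
So |H| = 10.
For each predicate symbol, the number of ground atoms is |H| raised to its arity; summing:
  Likes: 10^3 = 1000;  Parent: 10^2 = 100;  Knows: 10^3 = 1000
Total ground atoms: 1000 + 100 + 1000 = 2100.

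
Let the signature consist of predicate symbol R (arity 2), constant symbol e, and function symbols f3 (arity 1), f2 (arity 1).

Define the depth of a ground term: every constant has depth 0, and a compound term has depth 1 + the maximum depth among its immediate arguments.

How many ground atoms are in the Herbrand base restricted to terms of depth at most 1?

First count ground terms of depth ≤ 1.
Let N_k count ground terms of depth at most k. Each non-constant term of depth ≤ k is some function symbol applied to depth-≤(k−1) arguments, giving N_k = 1 + N_{k-1} + N_{k-1}.
N_0 = 1
N_1 = 1 + 1 + 1 = 3
So |H| = 3.
Each predicate of arity r yields |H|^r ground atoms (one per choice of an r-tuple from H):
  R: 3^2 = 9
Total ground atoms: 9.

9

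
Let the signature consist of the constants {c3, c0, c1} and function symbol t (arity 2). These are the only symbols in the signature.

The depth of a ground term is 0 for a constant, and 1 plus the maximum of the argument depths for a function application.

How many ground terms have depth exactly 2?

135

If N_k denotes the number of depth-≤k ground terms, the 3 constants give N_0 = 3, and each function symbol of arity r contributes N_{k-1}^r new terms at level k: N_k = 3 + N_{k-1}^2.
N_0 = 3
N_1 = 3 + 3^2 = 12
N_2 = 3 + 12^2 = 147
Terms of depth exactly 2: N_2 − N_1 = 147 − 12 = 135.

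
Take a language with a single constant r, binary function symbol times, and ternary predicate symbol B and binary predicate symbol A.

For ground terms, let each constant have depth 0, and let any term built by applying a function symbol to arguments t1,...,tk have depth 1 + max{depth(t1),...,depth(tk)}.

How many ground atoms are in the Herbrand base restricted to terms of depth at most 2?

First count ground terms of depth ≤ 2.
Count level by level. With function symbols times/2, the terms of depth ≤ k are the 1 constant together with each function applied to depth-≤(k−1) tuples, so N_k = 1 + N_{k-1}^2.
N_0 = 1
N_1 = 1 + 1^2 = 2
N_2 = 1 + 2^2 = 5
So |H| = 5.
For each predicate symbol, the number of ground atoms is |H| raised to its arity; summing:
  B: 5^3 = 125;  A: 5^2 = 25
Total ground atoms: 125 + 25 = 150.

150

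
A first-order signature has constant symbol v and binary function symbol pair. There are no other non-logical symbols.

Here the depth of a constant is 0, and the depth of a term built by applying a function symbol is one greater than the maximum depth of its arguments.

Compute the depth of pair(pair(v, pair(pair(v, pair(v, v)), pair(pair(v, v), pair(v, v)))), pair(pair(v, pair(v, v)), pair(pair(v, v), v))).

depth(pair(v, v)) = 1 + max(0, 0) = 1
depth(pair(v, pair(v, v))) = 1 + max(0, 1) = 2
depth(pair(pair(v, v), pair(v, v))) = 1 + max(1, 1) = 2
depth(pair(pair(v, pair(v, v)), pair(pair(v, v), pair(v, v)))) = 1 + max(2, 2) = 3
depth(pair(v, pair(pair(v, pair(v, v)), pair(pair(v, v), pair(v, v))))) = 1 + max(0, 3) = 4
depth(pair(pair(v, v), v)) = 1 + max(1, 0) = 2
depth(pair(pair(v, pair(v, v)), pair(pair(v, v), v))) = 1 + max(2, 2) = 3
depth(pair(pair(v, pair(pair(v, pair(v, v)), pair(pair(v, v), pair(v, v)))), pair(pair(v, pair(v, v)), pair(pair(v, v), v)))) = 1 + max(4, 3) = 5

5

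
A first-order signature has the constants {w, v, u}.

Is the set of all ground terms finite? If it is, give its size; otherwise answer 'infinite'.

3

There are no function symbols, so every ground term is one of the 3 constants.
The Herbrand universe is {w, v, u}, which is finite with 3 elements.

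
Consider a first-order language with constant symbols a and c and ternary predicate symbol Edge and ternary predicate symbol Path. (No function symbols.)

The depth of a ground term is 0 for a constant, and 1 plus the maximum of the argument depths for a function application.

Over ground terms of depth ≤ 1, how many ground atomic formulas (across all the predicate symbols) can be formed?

First count ground terms of depth ≤ 1.
With no function symbols every ground term is a constant, so there are exactly 2 ground terms at every depth bound.
N_0 = 2
N_1 = 2
Explicitly: a, c.
So |H| = 2.
For each predicate symbol, the number of ground atoms is |H| raised to its arity; summing:
  Edge: 2^3 = 8;  Path: 2^3 = 8
Total ground atoms: 8 + 8 = 16.

16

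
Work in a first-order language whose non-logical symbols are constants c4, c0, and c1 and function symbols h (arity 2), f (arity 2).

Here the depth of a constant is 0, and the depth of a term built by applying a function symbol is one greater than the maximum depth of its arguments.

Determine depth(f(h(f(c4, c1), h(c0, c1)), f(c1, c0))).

3

depth(f(c4, c1)) = 1 + max(0, 0) = 1
depth(h(c0, c1)) = 1 + max(0, 0) = 1
depth(h(f(c4, c1), h(c0, c1))) = 1 + max(1, 1) = 2
depth(f(c1, c0)) = 1 + max(0, 0) = 1
depth(f(h(f(c4, c1), h(c0, c1)), f(c1, c0))) = 1 + max(2, 1) = 3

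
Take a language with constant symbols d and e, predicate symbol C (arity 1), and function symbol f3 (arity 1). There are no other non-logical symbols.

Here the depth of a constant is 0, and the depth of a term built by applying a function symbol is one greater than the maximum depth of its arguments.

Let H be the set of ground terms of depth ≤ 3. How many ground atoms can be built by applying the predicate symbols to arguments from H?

First count ground terms of depth ≤ 3.
Count level by level. With function symbols f3/1, the terms of depth ≤ k are the 2 constants together with each function applied to depth-≤(k−1) tuples, so N_k = 2 + N_{k-1}.
N_0 = 2
N_1 = 2 + 2 = 4
N_2 = 2 + 4 = 6
N_3 = 2 + 6 = 8
So |H| = 8.
Ground atoms are formed by filling each argument slot of a predicate with a term from H, so an r-ary predicate gives |H|^r atoms:
  C: 8
Total ground atoms: 8.

8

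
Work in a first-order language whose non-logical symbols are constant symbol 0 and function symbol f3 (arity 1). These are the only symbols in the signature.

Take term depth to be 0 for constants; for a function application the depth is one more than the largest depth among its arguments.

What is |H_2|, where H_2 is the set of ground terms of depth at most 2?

If N_k denotes the number of depth-≤k ground terms, the 1 constant gives N_0 = 1, and each function symbol of arity r contributes N_{k-1}^r new terms at level k: N_k = 1 + N_{k-1}.
N_0 = 1
N_1 = 1 + 1 = 2
N_2 = 1 + 2 = 3
Explicitly: 0, f3(0), f3(f3(0)).

3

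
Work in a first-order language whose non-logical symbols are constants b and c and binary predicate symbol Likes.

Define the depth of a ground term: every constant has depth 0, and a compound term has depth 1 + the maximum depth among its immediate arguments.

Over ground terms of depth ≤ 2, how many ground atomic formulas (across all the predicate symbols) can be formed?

4

First count ground terms of depth ≤ 2.
With no function symbols every ground term is a constant, so there are exactly 2 ground terms at every depth bound.
N_0 = 2
N_1 = 2
N_2 = 2
Explicitly: b, c.
So |H| = 2.
Ground atoms are formed by filling each argument slot of a predicate with a term from H, so an r-ary predicate gives |H|^r atoms:
  Likes: 2^2 = 4
Total ground atoms: 4.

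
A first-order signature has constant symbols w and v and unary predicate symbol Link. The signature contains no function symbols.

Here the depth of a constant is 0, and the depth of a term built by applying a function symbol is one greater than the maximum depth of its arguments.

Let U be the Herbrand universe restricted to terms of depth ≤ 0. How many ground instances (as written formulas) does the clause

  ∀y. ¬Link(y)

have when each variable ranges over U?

Ground terms of depth ≤ 0:
  With no function symbols every ground term is a constant, so there are exactly 2 ground terms at every depth bound.
  N_0 = 2
  Explicitly: w, v.
So there are 2 ground terms available for substitution.
The clause has 1 distinct variable (y), which appears in the body. In the free term algebra distinct substitutions yield syntactically distinct ground instances.
Number of ground instances = 2.

2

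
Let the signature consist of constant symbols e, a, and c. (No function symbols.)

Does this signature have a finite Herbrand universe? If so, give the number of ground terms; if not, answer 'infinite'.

3

There are no function symbols, so every ground term is one of the 3 constants.
The Herbrand universe is {e, a, c}, which is finite with 3 elements.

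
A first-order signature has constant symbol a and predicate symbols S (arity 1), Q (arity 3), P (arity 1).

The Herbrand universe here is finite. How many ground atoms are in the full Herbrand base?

With no function symbols, the Herbrand universe is just the 1 constant.
Ground atoms per predicate: S: 1, Q: 1^3 = 1, P: 1.
Herbrand base size = 1 + 1 + 1 = 3.

3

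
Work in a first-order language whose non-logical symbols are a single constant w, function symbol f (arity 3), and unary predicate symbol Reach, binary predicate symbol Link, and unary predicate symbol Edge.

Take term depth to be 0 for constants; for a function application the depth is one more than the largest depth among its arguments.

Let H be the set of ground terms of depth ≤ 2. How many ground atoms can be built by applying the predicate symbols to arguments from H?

First count ground terms of depth ≤ 2.
Count level by level. With function symbols f/3, the terms of depth ≤ k are the 1 constant together with each function applied to depth-≤(k−1) tuples, so N_k = 1 + N_{k-1}^3.
N_0 = 1
N_1 = 1 + 1^3 = 2
N_2 = 1 + 2^3 = 9
Explicitly: w, f(w, w, w), f(w, w, f(w, w, w)), f(w, f(w, w, w), w), f(w, f(w, w, w), f(w, w, w)), f(f(w, w, w), w, w), f(f(w, w, w), w, f(w, w, w)), f(f(w, w, w), f(w, w, w), w), f(f(w, w, w), f(w, w, w), f(w, w, w)).
So |H| = 9.
A ground atom is a predicate applied to a tuple of terms from H, so the count is the sum over predicates of |H|^arity:
  Reach: 9;  Link: 9^2 = 81;  Edge: 9
Total ground atoms: 9 + 81 + 9 = 99.

99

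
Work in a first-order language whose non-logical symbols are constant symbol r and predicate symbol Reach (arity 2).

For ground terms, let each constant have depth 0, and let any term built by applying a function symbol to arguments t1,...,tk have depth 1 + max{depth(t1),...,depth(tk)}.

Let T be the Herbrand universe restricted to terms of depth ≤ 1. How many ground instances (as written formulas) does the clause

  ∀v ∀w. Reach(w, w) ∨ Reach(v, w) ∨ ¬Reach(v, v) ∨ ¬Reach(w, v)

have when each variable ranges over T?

Ground terms of depth ≤ 1:
  With no function symbols every ground term is a constant, so there is exactly 1 ground term at every depth bound.
  N_0 = 1
  N_1 = 1
So there is exactly 1 ground term available for substitution.
There are 2 variables to instantiate (v, w), each occurring in at least one literal, so different choices give different ground instances.
Number of ground instances = 1^2 = 1.

1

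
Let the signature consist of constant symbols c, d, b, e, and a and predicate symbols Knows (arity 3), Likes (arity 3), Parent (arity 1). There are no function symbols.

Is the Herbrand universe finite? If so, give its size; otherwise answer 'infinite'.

5

There are no function symbols, so every ground term is one of the 5 constants.
The Herbrand universe is {c, d, b, e, a}, which is finite with 5 elements.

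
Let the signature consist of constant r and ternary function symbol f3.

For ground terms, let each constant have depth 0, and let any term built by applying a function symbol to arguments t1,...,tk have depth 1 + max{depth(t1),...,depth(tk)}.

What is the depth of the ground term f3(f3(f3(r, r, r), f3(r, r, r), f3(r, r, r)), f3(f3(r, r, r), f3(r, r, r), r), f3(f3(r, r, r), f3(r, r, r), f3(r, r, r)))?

depth(f3(r, r, r)) = 1 + max(0, 0, 0) = 1
depth(f3(f3(r, r, r), f3(r, r, r), f3(r, r, r))) = 1 + max(1, 1, 1) = 2
depth(f3(f3(r, r, r), f3(r, r, r), r)) = 1 + max(1, 1, 0) = 2
depth(f3(f3(f3(r, r, r), f3(r, r, r), f3(r, r, r)), f3(f3(r, r, r), f3(r, r, r), r), f3(f3(r, r, r), f3(r, r, r), f3(r, r, r)))) = 1 + max(2, 2, 2) = 3

3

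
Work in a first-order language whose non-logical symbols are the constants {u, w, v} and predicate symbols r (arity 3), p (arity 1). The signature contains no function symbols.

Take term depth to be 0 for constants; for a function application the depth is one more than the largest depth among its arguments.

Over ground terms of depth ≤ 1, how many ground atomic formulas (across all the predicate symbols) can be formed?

30

First count ground terms of depth ≤ 1.
With no function symbols every ground term is a constant, so there are exactly 3 ground terms at every depth bound.
N_0 = 3
N_1 = 3
Explicitly: u, w, v.
So |H| = 3.
Each predicate of arity r yields |H|^r ground atoms (one per choice of an r-tuple from H):
  r: 3^3 = 27;  p: 3
Total ground atoms: 27 + 3 = 30.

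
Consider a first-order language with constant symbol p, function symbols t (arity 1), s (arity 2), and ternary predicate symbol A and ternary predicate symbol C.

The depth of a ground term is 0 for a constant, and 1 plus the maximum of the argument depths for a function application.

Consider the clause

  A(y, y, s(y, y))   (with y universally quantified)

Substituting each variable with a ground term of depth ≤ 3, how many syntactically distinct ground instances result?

183

Ground terms of depth ≤ 3:
  Write N_k for the number of ground terms of depth ≤ k. A term of depth ≤ k is either a constant or a function symbol applied to arguments of depth ≤ k−1, so N_k = 1 + N_{k-1} + N_{k-1}^2.
  N_0 = 1
  N_1 = 1 + 1 + 1^2 = 3
  N_2 = 1 + 3 + 3^2 = 13
  N_3 = 1 + 13 + 13^2 = 183
So there are 183 ground terms available for substitution.
The body mentions the single quantified variable y; since ground terms form a free algebra, no two substitutions collapse to the same formula.
Number of ground instances = 183.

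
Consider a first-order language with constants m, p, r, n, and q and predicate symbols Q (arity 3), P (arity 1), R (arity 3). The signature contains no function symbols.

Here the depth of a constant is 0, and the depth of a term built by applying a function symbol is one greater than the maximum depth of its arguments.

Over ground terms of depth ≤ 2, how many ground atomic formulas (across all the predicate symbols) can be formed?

First count ground terms of depth ≤ 2.
With no function symbols every ground term is a constant, so there are exactly 5 ground terms at every depth bound.
N_0 = 5
N_1 = 5
N_2 = 5
Explicitly: m, p, r, n, q.
So |H| = 5.
A ground atom is a predicate applied to a tuple of terms from H, so the count is the sum over predicates of |H|^arity:
  Q: 5^3 = 125;  P: 5;  R: 5^3 = 125
Total ground atoms: 125 + 5 + 125 = 255.

255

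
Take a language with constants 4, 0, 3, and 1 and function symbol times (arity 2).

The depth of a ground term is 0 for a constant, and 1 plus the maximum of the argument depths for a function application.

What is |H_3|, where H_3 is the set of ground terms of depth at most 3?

163220

Let N_k = |{terms of depth ≤ k}|. Then N_0 = 4 and N_k = 4 + N_{k-1}^2 for k ≥ 1 (one summand per function symbol, arity giving the exponent).
N_0 = 4
N_1 = 4 + 4^2 = 20
N_2 = 4 + 20^2 = 404
N_3 = 4 + 404^2 = 163220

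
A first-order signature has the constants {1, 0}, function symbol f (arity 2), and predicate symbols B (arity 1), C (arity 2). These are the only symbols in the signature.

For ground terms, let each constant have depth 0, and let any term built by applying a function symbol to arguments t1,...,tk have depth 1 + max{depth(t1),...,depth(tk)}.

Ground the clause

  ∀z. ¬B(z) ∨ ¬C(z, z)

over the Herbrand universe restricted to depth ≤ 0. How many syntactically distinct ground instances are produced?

2

Ground terms of depth ≤ 0:
  Write N_k for the number of ground terms of depth ≤ k. A term of depth ≤ k is either a constant or a function symbol applied to arguments of depth ≤ k−1, so N_k = 2 + N_{k-1}^2.
  N_0 = 2
  Explicitly: 1, 0.
So there are 2 ground terms available for substitution.
The variable z ranges independently over the available ground terms, and distinct assignments produce distinct instances.
Number of ground instances = 2.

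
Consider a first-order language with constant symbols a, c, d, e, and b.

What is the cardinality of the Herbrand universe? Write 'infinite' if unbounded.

There are no function symbols, so every ground term is one of the 5 constants.
The Herbrand universe is {a, c, d, e, b}, which is finite with 5 elements.

5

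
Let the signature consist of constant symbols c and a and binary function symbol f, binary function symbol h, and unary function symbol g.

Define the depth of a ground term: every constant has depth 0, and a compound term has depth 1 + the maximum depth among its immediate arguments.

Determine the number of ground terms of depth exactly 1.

10

Let N_k = |{terms of depth ≤ k}|. Then N_0 = 2 and N_k = 2 + N_{k-1}^2 + N_{k-1}^2 + N_{k-1} for k ≥ 1 (one summand per function symbol, arity giving the exponent).
N_0 = 2
N_1 = 2 + 2^2 + 2^2 + 2 = 12
Terms of depth exactly 1: N_1 − N_0 = 12 − 2 = 10.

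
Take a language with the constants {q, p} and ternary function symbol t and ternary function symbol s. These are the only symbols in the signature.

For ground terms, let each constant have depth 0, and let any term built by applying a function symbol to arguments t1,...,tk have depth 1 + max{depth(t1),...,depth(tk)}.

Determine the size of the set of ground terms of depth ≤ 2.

11666

Let N_k count ground terms of depth at most k. Each non-constant term of depth ≤ k is some function symbol applied to depth-≤(k−1) arguments, giving N_k = 2 + N_{k-1}^3 + N_{k-1}^3.
N_0 = 2
N_1 = 2 + 2^3 + 2^3 = 18
N_2 = 2 + 18^3 + 18^3 = 11666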